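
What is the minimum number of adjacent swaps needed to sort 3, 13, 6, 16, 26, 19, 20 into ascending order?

Adjacent swaps: 3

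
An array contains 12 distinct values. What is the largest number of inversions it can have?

A reversed (strictly descending) arrangement makes every pair an inversion, giving C(12, 2) inversions.
C(12, 2) = 12·11/2 = 66

66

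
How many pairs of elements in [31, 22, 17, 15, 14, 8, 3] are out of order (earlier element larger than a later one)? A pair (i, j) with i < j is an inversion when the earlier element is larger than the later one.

21

Element-by-element contributions:
31: 6
22: 5
17: 4
15: 3
14: 2
8: 1
3: 0
Sum: 6 + 5 + 4 + 3 + 2 + 1 + 0 = 21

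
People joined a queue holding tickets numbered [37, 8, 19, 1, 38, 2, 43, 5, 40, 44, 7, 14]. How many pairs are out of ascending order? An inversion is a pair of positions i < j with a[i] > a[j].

For each element, count later entries that are smaller:
37 → 8, 19, 1, 2, 5, 7, 14 → 7
8 → 1, 2, 5, 7 → 4
19 → 1, 2, 5, 7, 14 → 5
1 → none → 0
38 → 2, 5, 7, 14 → 4
2 → none → 0
43 → 5, 40, 7, 14 → 4
5 → none → 0
40 → 7, 14 → 2
44 → 7, 14 → 2
7 → none → 0
14 → none → 0
Sum: 7 + 4 + 5 + 0 + 4 + 0 + 4 + 0 + 2 + 2 + 0 + 0 = 28

28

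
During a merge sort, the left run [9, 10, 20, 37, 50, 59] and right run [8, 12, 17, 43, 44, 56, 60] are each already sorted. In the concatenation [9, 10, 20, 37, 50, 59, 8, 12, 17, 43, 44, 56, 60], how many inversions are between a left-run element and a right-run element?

Take each right-half value and tally the left-half values above it:
r = 8: 9, 10, 20, 37, 50, 59 → 6
r = 12: 20, 37, 50, 59 → 4
r = 17: 20, 37, 50, 59 → 4
r = 43: 50, 59 → 2
r = 44: 50, 59 → 2
r = 56: 59 → 1
r = 60: none → 0
Cross-inversions: 6 + 4 + 4 + 2 + 2 + 1 + 0 = 19

19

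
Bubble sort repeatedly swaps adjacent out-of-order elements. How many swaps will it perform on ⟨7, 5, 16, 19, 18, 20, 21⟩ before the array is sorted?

2

Each adjacent swap fixes exactly one inversion, so the minimum swap count equals the number of inversions.
Count inversions — for each element, later elements that are smaller:
7: 5 → 1
5: none → 0
16: none → 0
19: 18 → 1
18: none → 0
20: none → 0
21: none → 0
Total inversions: 1 + 0 + 0 + 1 + 0 + 0 + 0 = 2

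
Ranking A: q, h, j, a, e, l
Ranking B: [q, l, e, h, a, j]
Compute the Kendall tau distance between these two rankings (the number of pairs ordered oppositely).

Assign each item its position (1..6) in the first ordering, then rewrite the second ordering as that position sequence:
positions: q→1, h→2, j→3, a→4, e→5, l→6
second ordering as positions: [1, 6, 5, 2, 4, 3]
Discordant pairs = inversions in this position sequence.
1: 0
6: 5, 2, 4, 3 → 4
5: 2, 4, 3 → 3
2: 0
4: 3 → 1
3: 0
Total: 0 + 4 + 3 + 0 + 1 + 0 = 8

8 discordant pairs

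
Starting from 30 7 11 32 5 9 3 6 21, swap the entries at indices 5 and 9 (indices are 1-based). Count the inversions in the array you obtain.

27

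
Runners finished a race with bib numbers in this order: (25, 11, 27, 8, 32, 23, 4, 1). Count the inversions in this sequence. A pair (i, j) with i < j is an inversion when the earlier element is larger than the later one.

20

Element-by-element contributions:
25 → 11, 8, 23, 4, 1 → 5
11 → 8, 4, 1 → 3
27 → 8, 23, 4, 1 → 4
8 → 4, 1 → 2
32 → 23, 4, 1 → 3
23 → 4, 1 → 2
4 → 1 → 1
1 → none → 0
Sum: 5 + 3 + 4 + 2 + 3 + 2 + 1 + 0 = 20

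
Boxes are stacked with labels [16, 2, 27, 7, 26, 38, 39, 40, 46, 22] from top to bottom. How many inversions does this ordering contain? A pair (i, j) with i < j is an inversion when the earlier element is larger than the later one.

Element-by-element contributions:
16: 2
2: 0
27: 3
7: 0
26: 1
38: 1
39: 1
40: 1
46: 1
22: 0
Sum: 2 + 0 + 3 + 0 + 1 + 1 + 1 + 1 + 1 + 0 = 10

10 inversions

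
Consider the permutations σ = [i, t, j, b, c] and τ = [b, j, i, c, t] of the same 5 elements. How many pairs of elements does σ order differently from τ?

There are 6 discordant pairs.

Assign each item its position (1..5) in the first ordering, then rewrite the second ordering as that position sequence:
positions: i→1, t→2, j→3, b→4, c→5
second ordering as positions: [4, 3, 1, 5, 2]
Discordant pairs = inversions in this position sequence.
4: 3, 1, 2 → 3
3: 1, 2 → 2
1: 0
5: 2 → 1
2: 0
Total: 3 + 2 + 0 + 1 + 0 = 6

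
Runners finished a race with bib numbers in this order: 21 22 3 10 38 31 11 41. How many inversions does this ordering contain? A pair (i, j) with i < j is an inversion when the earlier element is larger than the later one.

There are 9 inversions.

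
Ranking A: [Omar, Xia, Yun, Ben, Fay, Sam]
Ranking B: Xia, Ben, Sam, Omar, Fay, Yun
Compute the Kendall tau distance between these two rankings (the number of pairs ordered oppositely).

Assign each item its position (1..6) in the first ordering, then rewrite the second ordering as that position sequence:
positions: Omar→1, Xia→2, Yun→3, Ben→4, Fay→5, Sam→6
second ordering as positions: [2, 4, 6, 1, 5, 3]
Discordant pairs = inversions in this position sequence.
2: 1 → 1
4: 1, 3 → 2
6: 1, 5, 3 → 3
1: 0
5: 3 → 1
3: 0
Total: 1 + 2 + 3 + 0 + 1 + 0 = 7

7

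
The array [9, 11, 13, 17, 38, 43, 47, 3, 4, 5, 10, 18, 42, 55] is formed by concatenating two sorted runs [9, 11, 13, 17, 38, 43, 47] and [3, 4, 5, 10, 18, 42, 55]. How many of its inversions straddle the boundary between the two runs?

32

Count, for every r in R, how many entries of L exceed r:
r = 3: 9, 11, 13, 17, 38, 43, 47 → 7
r = 4: 9, 11, 13, 17, 38, 43, 47 → 7
r = 5: 9, 11, 13, 17, 38, 43, 47 → 7
r = 10: 11, 13, 17, 38, 43, 47 → 6
r = 18: 38, 43, 47 → 3
r = 42: 43, 47 → 2
r = 55: none → 0
Cross-inversions: 7 + 7 + 7 + 6 + 3 + 2 + 0 = 32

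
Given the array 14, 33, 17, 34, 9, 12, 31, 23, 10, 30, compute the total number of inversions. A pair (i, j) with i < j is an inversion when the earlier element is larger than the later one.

Count, for each position, how many later elements it exceeds:
14 → 9, 12, 10 → 3
33 → 17, 9, 12, 31, 23, 10, 30 → 7
17 → 9, 12, 10 → 3
34 → 9, 12, 31, 23, 10, 30 → 6
9 → none → 0
12 → 10 → 1
31 → 23, 10, 30 → 3
23 → 10 → 1
10 → none → 0
30 → none → 0
Sum: 3 + 7 + 3 + 6 + 0 + 1 + 3 + 1 + 0 + 0 = 24

Out-of-order pairs: 24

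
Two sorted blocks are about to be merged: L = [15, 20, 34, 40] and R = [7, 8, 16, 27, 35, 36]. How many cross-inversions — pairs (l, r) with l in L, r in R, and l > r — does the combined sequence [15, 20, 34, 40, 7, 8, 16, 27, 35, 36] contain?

15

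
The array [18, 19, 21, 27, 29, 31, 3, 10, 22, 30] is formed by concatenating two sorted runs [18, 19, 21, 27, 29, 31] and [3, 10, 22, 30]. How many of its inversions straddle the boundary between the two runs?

Count, for every r in R, how many entries of L exceed r:
r = 3: 18, 19, 21, 27, 29, 31 → 6
r = 10: 18, 19, 21, 27, 29, 31 → 6
r = 22: 27, 29, 31 → 3
r = 30: 31 → 1
Cross-inversions: 6 + 6 + 3 + 1 = 16

Cross-inversions: 16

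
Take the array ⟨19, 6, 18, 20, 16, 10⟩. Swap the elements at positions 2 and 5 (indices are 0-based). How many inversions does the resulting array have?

Positions 2 and 5 hold 18 and 10; after swapping, the array is [19, 6, 10, 20, 16, 18].
Element-by-element contributions:
19 → 6, 10, 16, 18 → 4
6 → none → 0
10 → none → 0
20 → 16, 18 → 2
16 → none → 0
18 → none → 0
Sum: 4 + 0 + 0 + 2 + 0 + 0 = 6

6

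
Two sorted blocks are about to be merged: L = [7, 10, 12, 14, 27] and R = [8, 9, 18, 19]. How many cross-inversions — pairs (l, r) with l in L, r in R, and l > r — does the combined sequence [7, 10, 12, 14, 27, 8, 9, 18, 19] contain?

Take each right-half value and tally the left-half values above it:
r = 8: 10, 12, 14, 27 → 4
r = 9: 10, 12, 14, 27 → 4
r = 18: 27 → 1
r = 19: 27 → 1
Cross-inversions: 4 + 4 + 1 + 1 = 10

10 split inversions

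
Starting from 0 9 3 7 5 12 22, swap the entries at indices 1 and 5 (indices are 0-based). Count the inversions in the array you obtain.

5 inversions

Positions 1 and 5 hold 9 and 12; after swapping, the array is [0, 12, 3, 7, 5, 9, 22].
For each element, count later entries that are smaller:
0 → none → 0
12 → 3, 7, 5, 9 → 4
3 → none → 0
7 → 5 → 1
5 → none → 0
9 → none → 0
22 → none → 0
Sum: 0 + 4 + 0 + 1 + 0 + 0 + 0 = 5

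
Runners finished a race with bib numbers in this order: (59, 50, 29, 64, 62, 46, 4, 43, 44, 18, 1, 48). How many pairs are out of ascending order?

46 out-of-order pairs

Count, for each position, how many later elements it exceeds:
59: 9
50: 8
29: 3
64: 8
62: 7
46: 5
4: 1
43: 2
44: 2
18: 1
1: 0
48: 0
Sum: 9 + 8 + 3 + 8 + 7 + 5 + 1 + 2 + 2 + 1 + 0 + 0 = 46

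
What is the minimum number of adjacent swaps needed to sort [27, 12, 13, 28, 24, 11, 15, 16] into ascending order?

15 swaps

The minimum number of adjacent swaps to sort an array equals its inversion count, since every such swap removes exactly one inversion.
Count inversions — for each element, later elements that are smaller:
27: 12, 13, 24, 11, 15, 16 → 6
12: 11 → 1
13: 11 → 1
28: 24, 11, 15, 16 → 4
24: 11, 15, 16 → 3
11: none → 0
15: none → 0
16: none → 0
Total inversions: 6 + 1 + 1 + 4 + 3 + 0 + 0 + 0 = 15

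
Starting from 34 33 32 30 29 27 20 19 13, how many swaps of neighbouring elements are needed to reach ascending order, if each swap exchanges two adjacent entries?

Each adjacent swap fixes exactly one inversion, so the minimum swap count equals the number of inversions.
Count inversions — for each element, later elements that are smaller:
34: 33, 32, 30, 29, 27, 20, 19, 13 → 8
33: 32, 30, 29, 27, 20, 19, 13 → 7
32: 30, 29, 27, 20, 19, 13 → 6
30: 29, 27, 20, 19, 13 → 5
29: 27, 20, 19, 13 → 4
27: 20, 19, 13 → 3
20: 19, 13 → 2
19: 13 → 1
13: none → 0
Total inversions: 8 + 7 + 6 + 5 + 4 + 3 + 2 + 1 + 0 = 36

Swaps: 36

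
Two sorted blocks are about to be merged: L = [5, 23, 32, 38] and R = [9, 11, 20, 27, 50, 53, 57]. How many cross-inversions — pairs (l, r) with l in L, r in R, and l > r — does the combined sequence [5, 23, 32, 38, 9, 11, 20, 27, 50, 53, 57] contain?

Take each right-half value and tally the left-half values above it:
r = 9: 23, 32, 38 → 3
r = 11: 23, 32, 38 → 3
r = 20: 23, 32, 38 → 3
r = 27: 32, 38 → 2
r = 50: none → 0
r = 53: none → 0
r = 57: none → 0
Cross-inversions: 3 + 3 + 3 + 2 + 0 + 0 + 0 = 11

Split inversions: 11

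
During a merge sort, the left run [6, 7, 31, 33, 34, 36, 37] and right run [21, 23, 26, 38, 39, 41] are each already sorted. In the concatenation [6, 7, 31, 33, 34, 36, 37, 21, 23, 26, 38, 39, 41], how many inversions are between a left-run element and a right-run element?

For each element r of the right run, count left-run elements greater than r:
r = 21: 31, 33, 34, 36, 37 → 5
r = 23: 31, 33, 34, 36, 37 → 5
r = 26: 31, 33, 34, 36, 37 → 5
r = 38: none → 0
r = 39: none → 0
r = 41: none → 0
Cross-inversions: 5 + 5 + 5 + 0 + 0 + 0 = 15

There are 15 split inversions.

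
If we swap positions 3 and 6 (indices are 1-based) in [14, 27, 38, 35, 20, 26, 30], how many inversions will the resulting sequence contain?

Positions 3 and 6 hold 38 and 26; after swapping, the array is [14, 27, 26, 35, 20, 38, 30].
For each element, count later entries that are smaller:
14: 0
27: 2
26: 1
35: 2
20: 0
38: 1
30: 0
Sum: 0 + 2 + 1 + 2 + 0 + 1 + 0 = 6

6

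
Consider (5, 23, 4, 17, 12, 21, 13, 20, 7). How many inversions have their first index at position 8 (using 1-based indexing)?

1

The element at index 8 is 20.
Elements after it: 7
Those smaller than 20: 7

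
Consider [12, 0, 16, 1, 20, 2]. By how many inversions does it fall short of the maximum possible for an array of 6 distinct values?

9 inversions short

Maximum inversions for 6 distinct elements is C(6, 2) = 6·5/2 = 15.
Current inversions — for each element, count later smaller elements:
12: 3
0: 0
16: 2
1: 0
20: 1
2: 0
Current total: 3 + 0 + 2 + 0 + 1 + 0 = 6
Shortfall: 15 − 6 = 9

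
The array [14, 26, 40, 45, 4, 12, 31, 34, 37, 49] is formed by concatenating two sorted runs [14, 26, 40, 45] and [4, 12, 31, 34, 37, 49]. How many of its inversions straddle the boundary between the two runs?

14

Count, for every r in R, how many entries of L exceed r:
r = 4: 14, 26, 40, 45 → 4
r = 12: 14, 26, 40, 45 → 4
r = 31: 40, 45 → 2
r = 34: 40, 45 → 2
r = 37: 40, 45 → 2
r = 49: none → 0
Cross-inversions: 4 + 4 + 2 + 2 + 2 + 0 = 14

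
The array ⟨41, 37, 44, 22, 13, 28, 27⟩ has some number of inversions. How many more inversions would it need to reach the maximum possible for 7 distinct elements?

Maximum inversions for 7 distinct elements is C(7, 2) = 7·6/2 = 21.
Current inversions — for each element, count later smaller elements:
41: 5
37: 4
44: 4
22: 1
13: 0
28: 1
27: 0
Current total: 5 + 4 + 4 + 1 + 0 + 1 + 0 = 15
Shortfall: 21 − 15 = 6

6 inversions short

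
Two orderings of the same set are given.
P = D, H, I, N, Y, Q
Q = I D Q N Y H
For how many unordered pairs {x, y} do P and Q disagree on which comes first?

Assign each item its position (1..6) in the first ordering, then rewrite the second ordering as that position sequence:
positions: D→1, H→2, I→3, N→4, Y→5, Q→6
second ordering as positions: [3, 1, 6, 4, 5, 2]
Discordant pairs = inversions in this position sequence.
3: 1, 2 → 2
1: 0
6: 4, 5, 2 → 3
4: 2 → 1
5: 2 → 1
2: 0
Total: 2 + 0 + 3 + 1 + 1 + 0 = 7

7 disagreeing pairs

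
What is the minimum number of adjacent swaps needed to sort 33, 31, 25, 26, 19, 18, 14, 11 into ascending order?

The minimum number of adjacent swaps to sort an array equals its inversion count, since every such swap removes exactly one inversion.
Count inversions — for each element, later elements that are smaller:
33: 31, 25, 26, 19, 18, 14, 11 → 7
31: 25, 26, 19, 18, 14, 11 → 6
25: 19, 18, 14, 11 → 4
26: 19, 18, 14, 11 → 4
19: 18, 14, 11 → 3
18: 14, 11 → 2
14: 11 → 1
11: none → 0
Total inversions: 7 + 6 + 4 + 4 + 3 + 2 + 1 + 0 = 27

There are 27 swaps.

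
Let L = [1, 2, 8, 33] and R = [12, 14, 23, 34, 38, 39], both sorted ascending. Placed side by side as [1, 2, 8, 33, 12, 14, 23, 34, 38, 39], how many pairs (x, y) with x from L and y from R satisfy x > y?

Split inversions: 3

For each element r of the right run, count left-run elements greater than r:
r = 12: 33 → 1
r = 14: 33 → 1
r = 23: 33 → 1
r = 34: none → 0
r = 38: none → 0
r = 39: none → 0
Cross-inversions: 1 + 1 + 1 + 0 + 0 + 0 = 3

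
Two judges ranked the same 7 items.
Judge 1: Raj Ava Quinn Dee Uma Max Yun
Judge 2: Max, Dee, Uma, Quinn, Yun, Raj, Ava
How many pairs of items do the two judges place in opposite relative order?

There are 15 discordant pairs.

Assign each item its position (1..7) in the first ordering, then rewrite the second ordering as that position sequence:
positions: Raj→1, Ava→2, Quinn→3, Dee→4, Uma→5, Max→6, Yun→7
second ordering as positions: [6, 4, 5, 3, 7, 1, 2]
Discordant pairs = inversions in this position sequence.
6: 4, 5, 3, 1, 2 → 5
4: 3, 1, 2 → 3
5: 3, 1, 2 → 3
3: 1, 2 → 2
7: 1, 2 → 2
1: 0
2: 0
Total: 5 + 3 + 3 + 2 + 2 + 0 + 0 = 15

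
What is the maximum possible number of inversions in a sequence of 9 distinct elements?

A reversed (strictly descending) arrangement makes every pair an inversion, giving C(9, 2) inversions.
C(9, 2) = 9·8/2 = 36

36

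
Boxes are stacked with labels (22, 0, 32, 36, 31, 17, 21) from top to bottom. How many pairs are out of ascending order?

Listing every pair i<j with a[i]>a[j] (using 1-based positions):
(1,2): 22 > 0
(1,6): 22 > 17
(1,7): 22 > 21
(3,5): 32 > 31
(3,6): 32 > 17
(3,7): 32 > 21
(4,5): 36 > 31
(4,6): 36 > 17
(4,7): 36 > 21
(5,6): 31 > 17
(5,7): 31 > 21
That's 11 pairs.

There are 11 inversions.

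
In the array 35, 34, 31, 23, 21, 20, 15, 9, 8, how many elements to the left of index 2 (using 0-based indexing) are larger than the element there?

The element at index 2 is 31.
Elements before it: 35, 34
Those larger than 31: 35, 34

2 such elements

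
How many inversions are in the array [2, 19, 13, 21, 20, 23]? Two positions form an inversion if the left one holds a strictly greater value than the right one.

For each element, count later entries that are smaller:
2 → none → 0
19 → 13 → 1
13 → none → 0
21 → 20 → 1
20 → none → 0
23 → none → 0
Sum: 0 + 1 + 0 + 1 + 0 + 0 = 2

There are 2 inversions.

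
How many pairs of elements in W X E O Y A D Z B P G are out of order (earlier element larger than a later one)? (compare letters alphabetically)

31

Count, for each position, how many later elements it exceeds:
W: 7
X: 7
E: 3
O: 4
Y: 5
A: 0
D: 1
Z: 3
B: 0
P: 1
G: 0
Sum: 7 + 7 + 3 + 4 + 5 + 0 + 1 + 3 + 0 + 1 + 0 = 31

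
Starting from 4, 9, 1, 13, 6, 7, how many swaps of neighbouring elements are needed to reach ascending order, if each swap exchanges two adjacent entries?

The minimum number of adjacent swaps to sort an array equals its inversion count, since every such swap removes exactly one inversion.
Count inversions — for each element, later elements that are smaller:
4: 1 → 1
9: 1, 6, 7 → 3
1: none → 0
13: 6, 7 → 2
6: none → 0
7: none → 0
Total inversions: 1 + 3 + 0 + 2 + 0 + 0 = 6

6 swaps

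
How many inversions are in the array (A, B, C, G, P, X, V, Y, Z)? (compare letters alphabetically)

Count, for each position, how many later elements it exceeds:
A: 0
B: 0
C: 0
G: 0
P: 0
X: 1
V: 0
Y: 0
Z: 0
Sum: 0 + 0 + 0 + 0 + 0 + 1 + 0 + 0 + 0 = 1

1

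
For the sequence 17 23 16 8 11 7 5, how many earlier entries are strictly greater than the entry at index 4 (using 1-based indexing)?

3 such elements

The element at index 4 is 8.
Elements before it: 17, 23, 16
Those larger than 8: 17, 23, 16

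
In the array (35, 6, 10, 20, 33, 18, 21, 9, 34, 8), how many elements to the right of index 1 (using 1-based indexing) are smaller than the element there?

9 such elements

The element at index 1 is 35.
Elements after it: 6, 10, 20, 33, 18, 21, 9, 34, 8
Those smaller than 35: 6, 10, 20, 33, 18, 21, 9, 34, 8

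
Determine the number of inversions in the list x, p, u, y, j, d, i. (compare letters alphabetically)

16

Element-by-element contributions:
x: 5
p: 3
u: 3
y: 3
j: 2
d: 0
i: 0
Sum: 5 + 3 + 3 + 3 + 2 + 0 + 0 = 16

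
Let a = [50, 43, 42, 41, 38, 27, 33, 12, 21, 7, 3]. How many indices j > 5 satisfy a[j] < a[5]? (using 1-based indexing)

The element at index 5 is 38.
Elements after it: 27, 33, 12, 21, 7, 3
Those smaller than 38: 27, 33, 12, 21, 7, 3

6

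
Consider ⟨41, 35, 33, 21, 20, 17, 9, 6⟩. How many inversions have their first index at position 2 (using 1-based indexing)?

6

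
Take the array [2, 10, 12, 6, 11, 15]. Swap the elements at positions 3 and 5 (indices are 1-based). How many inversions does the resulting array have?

2 inversions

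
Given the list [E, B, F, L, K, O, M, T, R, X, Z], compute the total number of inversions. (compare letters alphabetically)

4 inversions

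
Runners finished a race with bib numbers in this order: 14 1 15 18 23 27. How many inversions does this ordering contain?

1

Out-of-order index pairs (1-indexed):
(1,2): 14 > 1
That's 1 pair.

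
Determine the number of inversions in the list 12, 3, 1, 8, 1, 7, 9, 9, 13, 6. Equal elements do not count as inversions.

Element-by-element contributions:
12: 8
3: 2
1: 0
8: 3
1: 0
7: 1
9: 1
9: 1
13: 1
6: 0
Sum: 8 + 2 + 0 + 3 + 0 + 1 + 1 + 1 + 1 + 0 = 17

17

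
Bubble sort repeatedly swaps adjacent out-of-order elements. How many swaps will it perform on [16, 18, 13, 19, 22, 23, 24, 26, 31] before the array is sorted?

Each adjacent swap fixes exactly one inversion, so the minimum swap count equals the number of inversions.
Count inversions — for each element, later elements that are smaller:
16: 13 → 1
18: 13 → 1
13: none → 0
19: none → 0
22: none → 0
23: none → 0
24: none → 0
26: none → 0
31: none → 0
Total inversions: 1 + 1 + 0 + 0 + 0 + 0 + 0 + 0 + 0 = 2

2 adjacent swaps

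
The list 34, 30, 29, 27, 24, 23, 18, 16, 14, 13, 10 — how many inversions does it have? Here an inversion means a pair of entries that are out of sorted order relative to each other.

55 out-of-order pairs

Element-by-element contributions:
34: 10
30: 9
29: 8
27: 7
24: 6
23: 5
18: 4
16: 3
14: 2
13: 1
10: 0
Sum: 10 + 9 + 8 + 7 + 6 + 5 + 4 + 3 + 2 + 1 + 0 = 55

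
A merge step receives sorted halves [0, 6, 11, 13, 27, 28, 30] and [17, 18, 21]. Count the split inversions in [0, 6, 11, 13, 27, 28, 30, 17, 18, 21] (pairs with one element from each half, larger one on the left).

Take each right-half value and tally the left-half values above it:
r = 17: 27, 28, 30 → 3
r = 18: 27, 28, 30 → 3
r = 21: 27, 28, 30 → 3
Cross-inversions: 3 + 3 + 3 = 9

9 split inversions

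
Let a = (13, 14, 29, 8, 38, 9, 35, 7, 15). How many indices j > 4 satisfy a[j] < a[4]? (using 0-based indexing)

The element at index 4 is 38.
Elements after it: 9, 35, 7, 15
Those smaller than 38: 9, 35, 7, 15

4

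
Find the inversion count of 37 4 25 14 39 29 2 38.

Count, for each position, how many later elements it exceeds:
37 → 4, 25, 14, 29, 2 → 5
4 → 2 → 1
25 → 14, 2 → 2
14 → 2 → 1
39 → 29, 2, 38 → 3
29 → 2 → 1
2 → none → 0
38 → none → 0
Sum: 5 + 1 + 2 + 1 + 3 + 1 + 0 + 0 = 13

Inversions: 13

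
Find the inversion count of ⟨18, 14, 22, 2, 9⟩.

7 inversions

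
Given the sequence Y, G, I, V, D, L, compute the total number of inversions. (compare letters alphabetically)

Inversion pairs (indices are 1-based):
(1,2): Y > G
(1,3): Y > I
(1,4): Y > V
(1,5): Y > D
(1,6): Y > L
(2,5): G > D
(3,5): I > D
(4,5): V > D
(4,6): V > L
That's 9 pairs.

Inversions: 9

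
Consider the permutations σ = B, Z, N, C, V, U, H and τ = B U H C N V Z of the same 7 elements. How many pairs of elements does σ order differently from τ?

Discordant pairs: 12

Assign each item its position (1..7) in the first ordering, then rewrite the second ordering as that position sequence:
positions: B→1, Z→2, N→3, C→4, V→5, U→6, H→7
second ordering as positions: [1, 6, 7, 4, 3, 5, 2]
Discordant pairs = inversions in this position sequence.
1: 0
6: 4, 3, 5, 2 → 4
7: 4, 3, 5, 2 → 4
4: 3, 2 → 2
3: 2 → 1
5: 2 → 1
2: 0
Total: 0 + 4 + 4 + 2 + 1 + 1 + 0 = 12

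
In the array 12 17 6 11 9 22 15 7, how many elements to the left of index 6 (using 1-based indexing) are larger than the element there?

0

The element at index 6 is 22.
Elements before it: 12, 17, 6, 11, 9
None of them are larger than 22.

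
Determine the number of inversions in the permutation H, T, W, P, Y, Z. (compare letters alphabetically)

Element-by-element contributions:
H → none → 0
T → P → 1
W → P → 1
P → none → 0
Y → none → 0
Z → none → 0
Sum: 0 + 1 + 1 + 0 + 0 + 0 = 2

2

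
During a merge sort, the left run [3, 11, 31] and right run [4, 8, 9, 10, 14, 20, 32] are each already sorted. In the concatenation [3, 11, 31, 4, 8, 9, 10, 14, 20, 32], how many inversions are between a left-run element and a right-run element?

Take each right-half value and tally the left-half values above it:
r = 4: 11, 31 → 2
r = 8: 11, 31 → 2
r = 9: 11, 31 → 2
r = 10: 11, 31 → 2
r = 14: 31 → 1
r = 20: 31 → 1
r = 32: none → 0
Cross-inversions: 2 + 2 + 2 + 2 + 1 + 1 + 0 = 10

10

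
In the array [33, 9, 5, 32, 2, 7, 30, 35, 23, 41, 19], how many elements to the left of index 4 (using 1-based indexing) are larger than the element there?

1

The element at index 4 is 32.
Elements before it: 33, 9, 5
Those larger than 32: 33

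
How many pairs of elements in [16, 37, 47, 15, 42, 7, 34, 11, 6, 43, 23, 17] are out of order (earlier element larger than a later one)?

38 inversions

Element-by-element contributions:
16 → 15, 7, 11, 6 → 4
37 → 15, 7, 34, 11, 6, 23, 17 → 7
47 → 15, 42, 7, 34, 11, 6, 43, 23, 17 → 9
15 → 7, 11, 6 → 3
42 → 7, 34, 11, 6, 23, 17 → 6
7 → 6 → 1
34 → 11, 6, 23, 17 → 4
11 → 6 → 1
6 → none → 0
43 → 23, 17 → 2
23 → 17 → 1
17 → none → 0
Sum: 4 + 7 + 9 + 3 + 6 + 1 + 4 + 1 + 0 + 2 + 1 + 0 = 38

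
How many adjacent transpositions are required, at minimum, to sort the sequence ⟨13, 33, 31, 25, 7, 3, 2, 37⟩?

There are 18 swaps.

Minimum adjacent swaps = number of inversions (each swap of adjacent out-of-order elements removes one inversion and no swap can remove more).
Count inversions — for each element, later elements that are smaller:
13: 7, 3, 2 → 3
33: 31, 25, 7, 3, 2 → 5
31: 25, 7, 3, 2 → 4
25: 7, 3, 2 → 3
7: 3, 2 → 2
3: 2 → 1
2: none → 0
37: none → 0
Total inversions: 3 + 5 + 4 + 3 + 2 + 1 + 0 + 0 = 18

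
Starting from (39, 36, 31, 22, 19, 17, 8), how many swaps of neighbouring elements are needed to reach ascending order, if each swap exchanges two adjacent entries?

Each adjacent swap fixes exactly one inversion, so the minimum swap count equals the number of inversions.
Count inversions — for each element, later elements that are smaller:
39: 36, 31, 22, 19, 17, 8 → 6
36: 31, 22, 19, 17, 8 → 5
31: 22, 19, 17, 8 → 4
22: 19, 17, 8 → 3
19: 17, 8 → 2
17: 8 → 1
8: none → 0
Total inversions: 6 + 5 + 4 + 3 + 2 + 1 + 0 = 21

Swaps: 21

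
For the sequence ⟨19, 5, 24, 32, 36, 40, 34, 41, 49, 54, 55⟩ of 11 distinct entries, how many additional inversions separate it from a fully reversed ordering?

52 inversions short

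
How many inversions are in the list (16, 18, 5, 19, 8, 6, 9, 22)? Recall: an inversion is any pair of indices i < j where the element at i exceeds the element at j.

12 inversions

Count, for each position, how many later elements it exceeds:
16 → 5, 8, 6, 9 → 4
18 → 5, 8, 6, 9 → 4
5 → none → 0
19 → 8, 6, 9 → 3
8 → 6 → 1
6 → none → 0
9 → none → 0
22 → none → 0
Sum: 4 + 4 + 0 + 3 + 1 + 0 + 0 + 0 = 12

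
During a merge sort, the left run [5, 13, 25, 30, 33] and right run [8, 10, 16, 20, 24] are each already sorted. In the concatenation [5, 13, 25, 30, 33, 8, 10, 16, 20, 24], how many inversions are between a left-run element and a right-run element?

For each element r of the right run, count left-run elements greater than r:
r = 8: 13, 25, 30, 33 → 4
r = 10: 13, 25, 30, 33 → 4
r = 16: 25, 30, 33 → 3
r = 20: 25, 30, 33 → 3
r = 24: 25, 30, 33 → 3
Cross-inversions: 4 + 4 + 3 + 3 + 3 = 17

17 cross-inversions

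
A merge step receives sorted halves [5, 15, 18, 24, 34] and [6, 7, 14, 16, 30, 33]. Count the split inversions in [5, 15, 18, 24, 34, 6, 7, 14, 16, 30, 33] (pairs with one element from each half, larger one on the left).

For each element r of the right run, count left-run elements greater than r:
r = 6: 15, 18, 24, 34 → 4
r = 7: 15, 18, 24, 34 → 4
r = 14: 15, 18, 24, 34 → 4
r = 16: 18, 24, 34 → 3
r = 30: 34 → 1
r = 33: 34 → 1
Cross-inversions: 4 + 4 + 4 + 3 + 1 + 1 = 17

17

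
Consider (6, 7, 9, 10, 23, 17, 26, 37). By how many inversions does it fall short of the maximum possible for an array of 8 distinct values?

27 inversions short

Maximum inversions for 8 distinct elements is C(8, 2) = 8·7/2 = 28.
Current inversions — for each element, count later smaller elements:
6: 0
7: 0
9: 0
10: 0
23: 1
17: 0
26: 0
37: 0
Current total: 0 + 0 + 0 + 0 + 1 + 0 + 0 + 0 = 1
Shortfall: 28 − 1 = 27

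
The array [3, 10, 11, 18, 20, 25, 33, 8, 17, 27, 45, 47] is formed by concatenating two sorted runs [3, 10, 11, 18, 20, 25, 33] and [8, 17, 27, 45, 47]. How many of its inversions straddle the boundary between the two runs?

For each element r of the right run, count left-run elements greater than r:
r = 8: 10, 11, 18, 20, 25, 33 → 6
r = 17: 18, 20, 25, 33 → 4
r = 27: 33 → 1
r = 45: none → 0
r = 47: none → 0
Cross-inversions: 6 + 4 + 1 + 0 + 0 = 11

11 split inversions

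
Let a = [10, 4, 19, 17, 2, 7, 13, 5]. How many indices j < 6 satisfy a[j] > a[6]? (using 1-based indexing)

The element at index 6 is 7.
Elements before it: 10, 4, 19, 17, 2
Those larger than 7: 10, 19, 17

3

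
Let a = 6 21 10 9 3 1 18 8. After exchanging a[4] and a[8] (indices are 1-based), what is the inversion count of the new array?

Positions 4 and 8 hold 9 and 8; after swapping, the array is [6, 21, 10, 8, 3, 1, 18, 9].
Element-by-element contributions:
6: 2
21: 6
10: 4
8: 2
3: 1
1: 0
18: 1
9: 0
Sum: 2 + 6 + 4 + 2 + 1 + 0 + 1 + 0 = 16

16 inversions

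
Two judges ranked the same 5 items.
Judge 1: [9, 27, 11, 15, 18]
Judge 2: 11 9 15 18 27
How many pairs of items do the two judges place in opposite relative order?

4 discordant pairs

Assign each item its position (1..5) in the first ordering, then rewrite the second ordering as that position sequence:
positions: 9→1, 27→2, 11→3, 15→4, 18→5
second ordering as positions: [3, 1, 4, 5, 2]
Discordant pairs = inversions in this position sequence.
3: 1, 2 → 2
1: 0
4: 2 → 1
5: 2 → 1
2: 0
Total: 2 + 0 + 1 + 1 + 0 = 4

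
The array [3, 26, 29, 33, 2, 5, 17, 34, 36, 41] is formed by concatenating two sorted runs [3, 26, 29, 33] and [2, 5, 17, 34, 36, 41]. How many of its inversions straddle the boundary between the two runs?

10

Take each right-half value and tally the left-half values above it:
r = 2: 3, 26, 29, 33 → 4
r = 5: 26, 29, 33 → 3
r = 17: 26, 29, 33 → 3
r = 34: none → 0
r = 36: none → 0
r = 41: none → 0
Cross-inversions: 4 + 3 + 3 + 0 + 0 + 0 = 10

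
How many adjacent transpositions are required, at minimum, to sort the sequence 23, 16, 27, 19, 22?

Adjacent swaps: 5

The minimum number of adjacent swaps to sort an array equals its inversion count, since every such swap removes exactly one inversion.
Count inversions — for each element, later elements that are smaller:
23: 16, 19, 22 → 3
16: none → 0
27: 19, 22 → 2
19: none → 0
22: none → 0
Total inversions: 3 + 0 + 2 + 0 + 0 = 5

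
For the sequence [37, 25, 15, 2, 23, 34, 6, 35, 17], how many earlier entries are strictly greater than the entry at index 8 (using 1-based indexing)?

The element at index 8 is 35.
Elements before it: 37, 25, 15, 2, 23, 34, 6
Those larger than 35: 37

1 such element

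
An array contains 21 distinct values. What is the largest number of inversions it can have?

210

A reversed (strictly descending) arrangement makes every pair an inversion, giving C(21, 2) inversions.
C(21, 2) = 21·20/2 = 210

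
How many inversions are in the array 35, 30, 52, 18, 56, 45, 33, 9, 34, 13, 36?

32

Element-by-element contributions:
35 → 30, 18, 33, 9, 34, 13 → 6
30 → 18, 9, 13 → 3
52 → 18, 45, 33, 9, 34, 13, 36 → 7
18 → 9, 13 → 2
56 → 45, 33, 9, 34, 13, 36 → 6
45 → 33, 9, 34, 13, 36 → 5
33 → 9, 13 → 2
9 → none → 0
34 → 13 → 1
13 → none → 0
36 → none → 0
Sum: 6 + 3 + 7 + 2 + 6 + 5 + 2 + 0 + 1 + 0 + 0 = 32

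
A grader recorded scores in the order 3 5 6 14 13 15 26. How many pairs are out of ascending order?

1 out-of-order pair

For each element, count later entries that are smaller:
3: 0
5: 0
6: 0
14: 1
13: 0
15: 0
26: 0
Sum: 0 + 0 + 0 + 1 + 0 + 0 + 0 = 1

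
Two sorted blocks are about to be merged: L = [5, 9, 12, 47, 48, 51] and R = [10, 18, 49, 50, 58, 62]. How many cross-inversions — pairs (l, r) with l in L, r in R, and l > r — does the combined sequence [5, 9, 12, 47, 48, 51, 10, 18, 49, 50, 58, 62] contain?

Take each right-half value and tally the left-half values above it:
r = 10: 12, 47, 48, 51 → 4
r = 18: 47, 48, 51 → 3
r = 49: 51 → 1
r = 50: 51 → 1
r = 58: none → 0
r = 62: none → 0
Cross-inversions: 4 + 3 + 1 + 1 + 0 + 0 = 9

9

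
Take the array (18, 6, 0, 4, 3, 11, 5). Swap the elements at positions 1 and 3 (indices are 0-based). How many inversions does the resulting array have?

Inversions: 11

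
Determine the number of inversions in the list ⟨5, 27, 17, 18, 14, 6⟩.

9 inversions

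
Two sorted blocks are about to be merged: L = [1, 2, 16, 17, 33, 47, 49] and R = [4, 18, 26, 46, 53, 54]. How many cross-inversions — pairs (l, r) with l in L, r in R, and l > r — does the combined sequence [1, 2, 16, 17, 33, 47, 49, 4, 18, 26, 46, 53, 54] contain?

13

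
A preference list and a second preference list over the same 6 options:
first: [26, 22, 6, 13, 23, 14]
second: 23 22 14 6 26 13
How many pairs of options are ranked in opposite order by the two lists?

Pairs: 9

Assign each item its position (1..6) in the first ordering, then rewrite the second ordering as that position sequence:
positions: 26→1, 22→2, 6→3, 13→4, 23→5, 14→6
second ordering as positions: [5, 2, 6, 3, 1, 4]
Discordant pairs = inversions in this position sequence.
5: 2, 3, 1, 4 → 4
2: 1 → 1
6: 3, 1, 4 → 3
3: 1 → 1
1: 0
4: 0
Total: 4 + 1 + 3 + 1 + 0 + 0 = 9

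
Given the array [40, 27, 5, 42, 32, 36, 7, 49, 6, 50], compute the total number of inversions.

For each element, count later entries that are smaller:
40: 6
27: 3
5: 0
42: 4
32: 2
36: 2
7: 1
49: 1
6: 0
50: 0
Sum: 6 + 3 + 0 + 4 + 2 + 2 + 1 + 1 + 0 + 0 = 19

Inversions: 19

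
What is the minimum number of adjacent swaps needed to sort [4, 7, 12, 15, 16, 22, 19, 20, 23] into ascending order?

2

Minimum adjacent swaps = number of inversions (each swap of adjacent out-of-order elements removes one inversion and no swap can remove more).
Count inversions — for each element, later elements that are smaller:
4: none → 0
7: none → 0
12: none → 0
15: none → 0
16: none → 0
22: 19, 20 → 2
19: none → 0
20: none → 0
23: none → 0
Total inversions: 0 + 0 + 0 + 0 + 0 + 2 + 0 + 0 + 0 = 2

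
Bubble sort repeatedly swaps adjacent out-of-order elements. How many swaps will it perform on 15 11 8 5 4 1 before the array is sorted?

Each adjacent swap fixes exactly one inversion, so the minimum swap count equals the number of inversions.
Count inversions — for each element, later elements that are smaller:
15: 11, 8, 5, 4, 1 → 5
11: 8, 5, 4, 1 → 4
8: 5, 4, 1 → 3
5: 4, 1 → 2
4: 1 → 1
1: none → 0
Total inversions: 5 + 4 + 3 + 2 + 1 + 0 = 15

15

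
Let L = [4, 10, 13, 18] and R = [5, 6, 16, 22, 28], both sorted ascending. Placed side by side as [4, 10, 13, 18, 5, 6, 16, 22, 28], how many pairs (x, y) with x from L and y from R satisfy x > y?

7 split inversions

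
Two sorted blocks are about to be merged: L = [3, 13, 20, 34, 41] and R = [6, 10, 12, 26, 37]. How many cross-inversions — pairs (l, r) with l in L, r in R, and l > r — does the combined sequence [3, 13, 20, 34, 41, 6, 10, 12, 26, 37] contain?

Count, for every r in R, how many entries of L exceed r:
r = 6: 13, 20, 34, 41 → 4
r = 10: 13, 20, 34, 41 → 4
r = 12: 13, 20, 34, 41 → 4
r = 26: 34, 41 → 2
r = 37: 41 → 1
Cross-inversions: 4 + 4 + 4 + 2 + 1 = 15

15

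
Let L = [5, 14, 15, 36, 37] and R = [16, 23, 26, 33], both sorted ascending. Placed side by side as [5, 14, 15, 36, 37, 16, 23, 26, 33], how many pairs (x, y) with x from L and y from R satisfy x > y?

Take each right-half value and tally the left-half values above it:
r = 16: 36, 37 → 2
r = 23: 36, 37 → 2
r = 26: 36, 37 → 2
r = 33: 36, 37 → 2
Cross-inversions: 2 + 2 + 2 + 2 = 8

8 cross-inversions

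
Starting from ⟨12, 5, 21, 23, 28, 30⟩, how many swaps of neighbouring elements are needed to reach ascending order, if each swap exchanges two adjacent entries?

There is 1 swap.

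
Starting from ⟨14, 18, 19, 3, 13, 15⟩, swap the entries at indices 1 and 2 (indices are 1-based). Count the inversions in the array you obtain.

9 inversions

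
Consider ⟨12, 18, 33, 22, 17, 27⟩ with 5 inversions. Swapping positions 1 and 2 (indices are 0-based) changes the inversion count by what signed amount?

+1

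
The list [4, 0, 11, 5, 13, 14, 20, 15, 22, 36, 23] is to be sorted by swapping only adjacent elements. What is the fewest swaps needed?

4

Minimum adjacent swaps = number of inversions (each swap of adjacent out-of-order elements removes one inversion and no swap can remove more).
Count inversions — for each element, later elements that are smaller:
4: 0 → 1
0: none → 0
11: 5 → 1
5: none → 0
13: none → 0
14: none → 0
20: 15 → 1
15: none → 0
22: none → 0
36: 23 → 1
23: none → 0
Total inversions: 1 + 0 + 1 + 0 + 0 + 0 + 1 + 0 + 0 + 1 + 0 = 4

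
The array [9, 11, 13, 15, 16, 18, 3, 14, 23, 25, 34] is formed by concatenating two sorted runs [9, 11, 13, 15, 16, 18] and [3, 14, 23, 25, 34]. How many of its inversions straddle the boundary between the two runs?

Take each right-half value and tally the left-half values above it:
r = 3: 9, 11, 13, 15, 16, 18 → 6
r = 14: 15, 16, 18 → 3
r = 23: none → 0
r = 25: none → 0
r = 34: none → 0
Cross-inversions: 6 + 3 + 0 + 0 + 0 = 9

9 cross-inversions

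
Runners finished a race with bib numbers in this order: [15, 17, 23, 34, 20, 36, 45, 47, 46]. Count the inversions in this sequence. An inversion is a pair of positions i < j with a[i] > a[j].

Element-by-element contributions:
15: 0
17: 0
23: 1
34: 1
20: 0
36: 0
45: 0
47: 1
46: 0
Sum: 0 + 0 + 1 + 1 + 0 + 0 + 0 + 1 + 0 = 3

3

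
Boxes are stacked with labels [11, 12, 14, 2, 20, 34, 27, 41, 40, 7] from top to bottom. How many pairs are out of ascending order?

13

Element-by-element contributions:
11 → 2, 7 → 2
12 → 2, 7 → 2
14 → 2, 7 → 2
2 → none → 0
20 → 7 → 1
34 → 27, 7 → 2
27 → 7 → 1
41 → 40, 7 → 2
40 → 7 → 1
7 → none → 0
Sum: 2 + 2 + 2 + 0 + 1 + 2 + 1 + 2 + 1 + 0 = 13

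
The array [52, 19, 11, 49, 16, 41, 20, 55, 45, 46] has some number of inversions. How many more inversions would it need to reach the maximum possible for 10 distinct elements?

27 inversions short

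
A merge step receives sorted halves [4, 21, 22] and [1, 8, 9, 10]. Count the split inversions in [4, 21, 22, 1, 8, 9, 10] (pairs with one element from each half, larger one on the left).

9 split inversions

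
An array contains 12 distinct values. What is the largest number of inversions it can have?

66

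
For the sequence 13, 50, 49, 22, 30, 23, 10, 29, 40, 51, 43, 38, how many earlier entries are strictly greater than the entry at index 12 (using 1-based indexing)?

The element at index 12 is 38.
Elements before it: 13, 50, 49, 22, 30, 23, 10, 29, 40, 51, 43
Those larger than 38: 50, 49, 40, 51, 43

5 such elements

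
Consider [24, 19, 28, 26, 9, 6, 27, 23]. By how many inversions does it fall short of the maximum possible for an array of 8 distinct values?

12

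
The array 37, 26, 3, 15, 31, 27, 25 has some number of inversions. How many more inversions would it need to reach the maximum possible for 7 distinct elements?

Maximum inversions for 7 distinct elements is C(7, 2) = 7·6/2 = 21.
Current inversions — for each element, count later smaller elements:
37: 6
26: 3
3: 0
15: 0
31: 2
27: 1
25: 0
Current total: 6 + 3 + 0 + 0 + 2 + 1 + 0 = 12
Shortfall: 21 − 12 = 9

9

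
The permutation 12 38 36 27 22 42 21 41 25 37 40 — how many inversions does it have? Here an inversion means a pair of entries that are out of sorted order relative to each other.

Sweep left to right; for each value list the smaller values that follow it:
12 → none → 0
38 → 36, 27, 22, 21, 25, 37 → 6
36 → 27, 22, 21, 25 → 4
27 → 22, 21, 25 → 3
22 → 21 → 1
42 → 21, 41, 25, 37, 40 → 5
21 → none → 0
41 → 25, 37, 40 → 3
25 → none → 0
37 → none → 0
40 → none → 0
Sum: 0 + 6 + 4 + 3 + 1 + 5 + 0 + 3 + 0 + 0 + 0 = 22

There are 22 inversions.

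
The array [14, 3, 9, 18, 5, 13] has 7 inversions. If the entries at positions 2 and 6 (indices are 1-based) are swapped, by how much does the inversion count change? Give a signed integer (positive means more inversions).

+5

Positions 2 and 6 hold 3 and 13; after swapping, the array is [14, 13, 9, 18, 5, 3].
Sweep left to right; for each value list the smaller values that follow it:
14 → 13, 9, 5, 3 → 4
13 → 9, 5, 3 → 3
9 → 5, 3 → 2
18 → 5, 3 → 2
5 → 3 → 1
3 → none → 0
Sum: 4 + 3 + 2 + 2 + 1 + 0 = 12
Change: 12 − 7 = +5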